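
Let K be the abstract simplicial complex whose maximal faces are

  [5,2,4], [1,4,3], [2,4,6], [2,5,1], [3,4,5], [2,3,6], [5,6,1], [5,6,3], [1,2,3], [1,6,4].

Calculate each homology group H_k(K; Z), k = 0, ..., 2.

Fix the vertex order 1 < 2 < 3 < 4 < 5 < 6 and write every simplex with vertices in increasing order. Then dim K = 2 and the simplices of K are:

  0-simplices (6): [1], [2], [3], [4], [5], [6]
  1-simplices (15): [1,2], [1,3], [1,4], [1,5], [1,6], [2,3], [2,4], [2,5], [2,6], [3,4], [3,5], [3,6], [4,5], [4,6], [5,6]
  2-simplices (10): [1,2,3], [1,2,5], [1,3,4], [1,4,6], [1,5,6], [2,3,6], [2,4,5], [2,4,6], [3,4,5], [3,5,6]

giving chain groups C_0 ≅ Z^6, C_1 ≅ Z^15, C_2 ≅ Z^10.

∂_1: C_1 → C_0 is given by ∂[p,q] = [q] − [p]. For instance
  ∂[1,5] = [5] − [1].
This gives a 6×15 integer matrix of rank 5; reducing to Smith normal form yields diagonal entries (1,1,1,1,1).

The boundary map ∂_2: C_2 → C_1 acts by ∂[p,q,r] = [q,r] − [p,r] + [p,q]. For instance
  ∂[2,3,6] = [3,6] − [2,6] + [2,3],
  ∂[1,5,6] = [5,6] − [1,6] + [1,5].
This gives a 15×10 integer matrix of rank 10; reducing to Smith normal form yields diagonal entries (1,1,1,1,1,1,1,1,1,2).

Reading off H_k = ker ∂_k / im ∂_{k+1}:

  H_0: rank C_0 − rank ∂_1 = 6 − 5 = 1, and the invariant factors of ∂_1 are all 1, so H_0 ≅ Z.
  H_1: rank ker ∂_1 − rank ∂_2 = (15 − 5) − 10 = 0, and ∂_2 has invariant factor 2 > 1, so H_1 ≅ Z/2.
  H_2: rank ker ∂_2 − rank ∂_3 = (10 − 10) − 0 = 0, and there is no ∂_3, so H_2 ≅ 0.

As a check, the Euler characteristic is 6 − 15 + 10 = 1, which agrees with 1 − 0 + 0 = 1.
(K is a triangulation of the real projective plane RP^2.)

H_0 ≅ Z,  H_1 ≅ Z/2,  H_2 = 0.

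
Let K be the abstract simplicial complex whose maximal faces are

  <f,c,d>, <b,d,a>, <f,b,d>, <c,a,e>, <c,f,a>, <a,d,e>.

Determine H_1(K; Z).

H_1 = Z.

Take the total order a < b < c < d < e < f on the vertex set. Then K (dimension 2) consists of the simplices:

  0-simplices (6): a, b, c, d, e, f
  1-simplices (12): ab, ac, ad, ae, af, bd, bf, cd, ce, cf, de, df
  2-simplices (6): abd, ace, acf, ade, bdf, cdf

Hence C_0 ≅ Z^6, C_1 ≅ Z^12, C_2 ≅ Z^6.

Boundary ∂_1: C_1 → C_0 maps an edge to its endpoints' difference, ∂[p,q] = q − p.
The 6×12 boundary matrix has rank 5 and Smith normal form diag(1,1,1,1,1).

∂_2: C_2 → C_1 acts by ∂[p,q,r] = [q,r] − [p,r] + [p,q]. For instance
  ∂cdf = df − cf + cd,
  ∂ade = de − ae + ad.
The 12×6 boundary matrix has rank 6 and Smith normal form diag(1,1,1,1,1,1).

From H_k ≅ ker(∂_k) / im(∂_{k+1}) we obtain:

  H_1: rank ker ∂_1 − rank ∂_2 = (12 − 5) − 6 = 1, and the invariant factors of ∂_2 are all 1, so H_1 ≅ Z.

(K is a triangulation of the cylinder S^1 x I.)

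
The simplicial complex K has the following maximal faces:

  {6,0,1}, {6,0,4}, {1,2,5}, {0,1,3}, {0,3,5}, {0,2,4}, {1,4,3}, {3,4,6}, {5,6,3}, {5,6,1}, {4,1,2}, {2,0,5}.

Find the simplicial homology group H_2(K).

Take the total order 0 < 1 < 2 < 3 < 4 < 5 < 6 on the vertex set. Then K (dimension 2) consists of the simplices:

  0-simplices (7): [0], [1], [2], [3], [4], [5], [6]
  1-simplices (18): [0,1], [0,2], [0,3], [0,4], [0,5], [0,6], [1,2], [1,3], [1,4], [1,5], [1,6], [2,4], [2,5], [3,4], [3,5], [3,6], [4,6], [5,6]
  2-simplices (12): [0,1,3], [0,1,6], [0,2,4], [0,2,5], [0,3,5], [0,4,6], [1,2,4], [1,2,5], [1,3,4], [1,5,6], [3,4,6], [3,5,6]

Hence C_0 ≅ Z^7, C_1 ≅ Z^18, C_2 ≅ Z^12.

∂_1: C_1 → C_0 sends each edge [p,q] (with p < q) to q − p. For instance
  ∂[1,3] = [3] − [1].
As a 7×18 matrix over Z this has rank 6, with invariant factors (1,1,1,1,1,1).

The boundary map ∂_2: C_2 → C_1 maps a triangle to the signed sum of its edges. For instance
  ∂[1,3,4] = [3,4] − [1,4] + [1,3],
  ∂[0,1,6] = [1,6] − [0,6] + [0,1].
The 18×12 boundary matrix has rank 12 and Smith normal form diag(1,1,1,1,1,1,1,1,1,1,1,2).

From H_k ≅ ker(∂_k) / im(∂_{k+1}) we obtain:

  H_2: rank ker ∂_2 − rank ∂_3 = (12 − 12) − 0 = 0, and there is no ∂_3, so H_2 ≅ 0.

H_2 = 0.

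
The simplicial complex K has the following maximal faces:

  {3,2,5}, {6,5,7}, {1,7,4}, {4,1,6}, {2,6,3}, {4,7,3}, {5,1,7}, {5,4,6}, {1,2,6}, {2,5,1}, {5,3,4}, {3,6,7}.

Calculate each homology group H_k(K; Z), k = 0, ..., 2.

H_0 ≅ Z,  H_1 ≅ Z/2Z,  H_2 = 0.

We work with the vertex ordering 1 < 2 < 3 < 4 < 5 < 6 < 7. The simplices of K, each written with vertices in increasing order, are:

  0-simplices (7): [1], [2], [3], [4], [5], [6], [7]
  1-simplices (18): [1,2], [1,4], [1,5], [1,6], [1,7], [2,3], [2,5], [2,6], [3,4], [3,5], [3,6], [3,7], [4,5], [4,6], [4,7], [5,6], [5,7], [6,7]
  2-simplices (12): [1,2,5], [1,2,6], [1,4,6], [1,4,7], [1,5,7], [2,3,5], [2,3,6], [3,4,5], [3,4,7], [3,6,7], [4,5,6], [5,6,7]

Hence C_0 ≅ Z^7, C_1 ≅ Z^18, C_2 ≅ Z^12.

∂_1: C_1 → C_0 maps an edge to its endpoints' difference, ∂[p,q] = q − p.
The 7×18 boundary matrix has rank 6 and Smith normal form diag(1,1,1,1,1,1).

The boundary map ∂_2: C_2 → C_1 sends each 2-simplex [p,q,r] to [q,r] − [p,r] + [p,q]. For instance
  ∂[2,3,5] = [3,5] − [2,5] + [2,3],
  ∂[2,3,6] = [3,6] − [2,6] + [2,3].
The resulting 18×12 matrix has rank 12, and its Smith normal form has invariant factors (1,1,1,1,1,1,1,1,1,1,1,2).

Reading off H_k = ker ∂_k / im ∂_{k+1}:

  H_0: rank C_0 − rank ∂_1 = 7 − 6 = 1, and the invariant factors of ∂_1 are all 1, so H_0 ≅ Z.
  H_1: rank ker ∂_1 − rank ∂_2 = (18 − 6) − 12 = 0, and ∂_2 has invariant factor 2 > 1, so H_1 ≅ Z/2Z.
  H_2: rank ker ∂_2 − rank ∂_3 = (12 − 12) − 0 = 0, and there is no ∂_3, so H_2 ≅ 0.

(K is a triangulation of the real projective plane RP^2.)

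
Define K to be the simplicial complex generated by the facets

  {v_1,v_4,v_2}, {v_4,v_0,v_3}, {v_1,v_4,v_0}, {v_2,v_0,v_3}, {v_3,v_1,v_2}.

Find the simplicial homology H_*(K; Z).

We work with the vertex ordering v_0 < v_1 < v_2 < v_3 < v_4. The simplices of K, each written with vertices in increasing order, are:

  0-simplices (5): [v_0], [v_1], [v_2], [v_3], [v_4]
  1-simplices (10): [v_0,v_1], [v_0,v_2], [v_0,v_3], [v_0,v_4], [v_1,v_2], [v_1,v_3], [v_1,v_4], [v_2,v_3], [v_2,v_4], [v_3,v_4]
  2-simplices (5): [v_0,v_1,v_4], [v_0,v_2,v_3], [v_0,v_3,v_4], [v_1,v_2,v_3], [v_1,v_2,v_4]

Hence C_0 ≅ Z^5, C_1 ≅ Z^10, C_2 ≅ Z^5.

∂_1: C_1 → C_0 is given by ∂[p,q] = [q] − [p]. For instance
  ∂[v_2,v_4] = [v_4] − [v_2].
This gives a 5×10 integer matrix of rank 4; reducing to Smith normal form yields diagonal entries (1,1,1,1).

The boundary map ∂_2: C_2 → C_1 maps a triangle to the signed sum of its edges. For instance
  ∂[v_1,v_2,v_4] = [v_2,v_4] − [v_1,v_4] + [v_1,v_2],
  ∂[v_0,v_3,v_4] = [v_3,v_4] − [v_0,v_4] + [v_0,v_3].
As a 10×5 matrix over Z this has rank 5, with invariant factors (1,1,1,1,1).

Reading off H_k = ker ∂_k / im ∂_{k+1}:

  H_0: rank C_0 − rank ∂_1 = 5 − 4 = 1, and the invariant factors of ∂_1 are all 1, so H_0 ≅ Z.
  H_1: rank ker ∂_1 − rank ∂_2 = (10 − 4) − 5 = 1, and the invariant factors of ∂_2 are all 1, so H_1 ≅ Z.
  H_2: rank ker ∂_2 − rank ∂_3 = (5 − 5) − 0 = 0, and there is no ∂_3, so H_2 ≅ 0.

H_0 = Z,  H_1 = Z,  H_2 = 0.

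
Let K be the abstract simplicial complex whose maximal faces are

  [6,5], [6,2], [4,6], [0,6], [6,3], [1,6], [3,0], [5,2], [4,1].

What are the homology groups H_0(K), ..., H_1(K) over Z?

K has 7 vertices, 9 edges.
rank ∂_0 = 0, rank ∂_1 = 6 ⇒ b_0 = 7 − 0 − 6 = 1; all invariant factors of ∂_1 are 1 so no torsion. So H_0 = Z.
rank ∂_1 = 6, rank ∂_2 = 0 ⇒ b_1 = 9 − 6 − 0 = 3. So H_1 = Z^3.

H_0 = Z,  H_1 = Z^3.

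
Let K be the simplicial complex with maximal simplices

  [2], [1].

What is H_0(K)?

Take the total order 1 < 2 on the vertex set. Then K (dimension 0) consists of the simplices:

  0-simplices (2): [1], [2]

so the chain groups are C_0 ≅ Z^2.

Reading off H_k = ker ∂_k / im ∂_{k+1}:

  H_0: rank C_0 − rank ∂_1 = 2 − 0 = 2, and there is no ∂_1, so H_0 ≅ Z^2.

H_0 ≅ Z^2.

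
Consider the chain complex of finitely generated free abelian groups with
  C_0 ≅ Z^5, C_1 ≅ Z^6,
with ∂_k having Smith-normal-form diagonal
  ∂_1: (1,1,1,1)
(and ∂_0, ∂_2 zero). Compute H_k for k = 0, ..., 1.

H_0 ≅ Z,  H_1 ≅ Z^2.

H_0: b_0 = 5 − 0 − 4 = 1; torsion from ∂_1 factors > 1: none. So H_0 ≅ Z.
H_1: b_1 = 6 − 4 − 0 = 2; torsion from ∂_2 factors > 1: none. So H_1 ≅ Z^2.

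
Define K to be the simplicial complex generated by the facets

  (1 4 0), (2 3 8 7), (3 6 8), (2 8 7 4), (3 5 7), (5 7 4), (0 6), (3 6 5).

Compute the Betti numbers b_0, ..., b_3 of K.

Order the vertices as 0 < 1 < 2 < 3 < 4 < 5 < 6 < 7 < 8. Listing each simplex with vertices in this order, K has dimension 3 with simplices:

  0-simplices (9): [0], [1], [2], [3], [4], [5], [6], [7], [8]
  1-simplices (19): [0,1], [0,4], [0,6], [1,4], [2,3], [2,4], [2,7], [2,8], [3,5], [3,6], [3,7], [3,8], [4,5], [4,7], [4,8], [5,6], [5,7], [6,8], [7,8]
  2-simplices (12): [0,1,4], [2,3,7], [2,3,8], [2,4,7], [2,4,8], [2,7,8], [3,5,6], [3,5,7], [3,6,8], [3,7,8], [4,5,7], [4,7,8]
  3-simplices (2): [2,3,7,8], [2,4,7,8]

Hence C_0 ≅ Z^9, C_1 ≅ Z^19, C_2 ≅ Z^12, C_3 ≅ Z^2.

The boundary map ∂_1: C_1 → C_0 is given by ∂[p,q] = [q] − [p].
The resulting 9×19 matrix has rank 8, and its Smith normal form has invariant factors (1,1,1,1,1,1,1,1).

∂_2: C_2 → C_1 maps a triangle to the signed sum of its edges. For instance
  ∂[3,5,6] = [5,6] − [3,6] + [3,5],
  ∂[2,4,8] = [4,8] − [2,8] + [2,4].
This gives a 19×12 integer matrix of rank 10; reducing to Smith normal form yields diagonal entries (1,1,1,1,1,1,1,1,1,1).

The boundary map ∂_3: C_3 → C_2 sends each 3-simplex σ to the alternating sum Σ_i (−1)^i (σ with its i-th vertex removed). For instance
  ∂[2,4,7,8] = [4,7,8] − [2,7,8] + [2,4,8] − [2,4,7],
  ∂[2,3,7,8] = [3,7,8] − [2,7,8] + [2,3,8] − [2,3,7].
As a 12×2 matrix over Z this has rank 2, with invariant factors (1,1).

Now H_k = ker ∂_k / im ∂_{k+1}, so:

  H_0: rank C_0 − rank ∂_1 = 9 − 8 = 1, and the invariant factors of ∂_1 are all 1, so H_0 = Z.
  H_1: rank ker ∂_1 − rank ∂_2 = (19 − 8) − 10 = 1, and the invariant factors of ∂_2 are all 1, so H_1 = Z.
  H_2: rank ker ∂_2 − rank ∂_3 = (12 − 10) − 2 = 0, and the invariant factors of ∂_3 are all 1, so H_2 = 0.
  H_3: rank ker ∂_3 − rank ∂_4 = (2 − 2) − 0 = 0, and there is no ∂_4, so H_3 = 0.

As a check, the Euler characteristic is 9 − 19 + 12 − 2 = 0, which agrees with 1 − 1 + 0 − 0 = 0.

Hence the Betti numbers are b_0 = 1, b_1 = 1, b_2 = 0, b_3 = 0.

b_0 = 1, b_1 = 1, b_2 = 0, b_3 = 0.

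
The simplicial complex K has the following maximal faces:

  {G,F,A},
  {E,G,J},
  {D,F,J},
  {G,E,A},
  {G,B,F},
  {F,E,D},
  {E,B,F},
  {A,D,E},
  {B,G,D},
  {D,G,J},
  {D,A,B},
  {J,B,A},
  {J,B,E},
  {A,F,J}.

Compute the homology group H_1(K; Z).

H_1 = Z^2.

Order the vertices as A < B < D < E < F < G < J. Listing each simplex with vertices in this order, K has dimension 2 with simplices:

  0-simplices (7): A, B, D, E, F, G, J
  1-simplices (21): AB, AD, AE, AF, AG, AJ, BD, BE, BF, BG, BJ, DE, DF, DG, DJ, EF, EG, EJ, FG, FJ, GJ
  2-simplices (14): ABD, ABJ, ADE, AEG, AFG, AFJ, BDG, BEF, BEJ, BFG, DEF, DFJ, DGJ, EGJ

so the chain groups are C_0 ≅ Z^7, C_1 ≅ Z^21, C_2 ≅ Z^14.

Boundary ∂_1: C_1 → C_0 maps an edge to its endpoints' difference, ∂[p,q] = q − p.
The 7×21 boundary matrix has rank 6 and Smith normal form diag(1,1,1,1,1,1).

The boundary map ∂_2: C_2 → C_1 sends each 2-simplex [p,q,r] to [q,r] − [p,r] + [p,q]. For instance
  ∂EGJ = GJ − EJ + EG,
  ∂DGJ = GJ − DJ + DG.
As a 21×14 matrix over Z this has rank 13, with invariant factors (1,1,1,1,1,1,1,1,1,1,1,1,1).

Reading off H_k = ker ∂_k / im ∂_{k+1}:

  H_1: rank ker ∂_1 − rank ∂_2 = (21 − 6) − 13 = 2, and the invariant factors of ∂_2 are all 1, so H_1 = Z^2.

(K is a triangulation of the torus T^2.)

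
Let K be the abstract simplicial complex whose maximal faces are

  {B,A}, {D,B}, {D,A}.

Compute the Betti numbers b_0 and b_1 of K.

Fix the vertex order A < B < D and write every simplex with vertices in increasing order. Then dim K = 1 and the simplices of K are:

  0-simplices (3): A, B, D
  1-simplices (3): AB, AD, BD

Hence C_0 ≅ Z^3, C_1 ≅ Z^3.

The boundary map ∂_1: C_1 → C_0 maps an edge to its endpoints' difference, ∂[p,q] = q − p.
This gives a 3×3 integer matrix of rank 2; reducing to Smith normal form yields diagonal entries (1,1).

Computing H_k = (kernel of ∂_k) / (image of ∂_{k+1}):

  H_0: rank C_0 − rank ∂_1 = 3 − 2 = 1, and the invariant factors of ∂_1 are all 1, so H_0 = Z.
  H_1: rank ker ∂_1 − rank ∂_2 = (3 − 2) − 0 = 1, and there is no ∂_2, so H_1 = Z.

Hence the Betti numbers are b_0 = 1, b_1 = 1.

b_0 = 1, b_1 = 1.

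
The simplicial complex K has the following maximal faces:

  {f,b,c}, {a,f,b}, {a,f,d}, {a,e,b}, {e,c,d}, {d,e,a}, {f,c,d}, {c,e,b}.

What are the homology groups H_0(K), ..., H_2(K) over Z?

H_0 ≅ Z,  H_1 = 0,  H_2 ≅ Z.

Order the vertices as a < b < c < d < e < f. Listing each simplex with vertices in this order, K has dimension 2 with simplices:

  0-simplices (6): a, b, c, d, e, f
  1-simplices (12): ab, ad, ae, af, bc, be, bf, cd, ce, cf, de, df
  2-simplices (8): abe, abf, ade, adf, bce, bcf, cde, cdf

giving chain groups C_0 ≅ Z^6, C_1 ≅ Z^12, C_2 ≅ Z^8.

The boundary map ∂_1: C_1 → C_0 maps an edge to its endpoints' difference, ∂[p,q] = q − p.
This gives a 6×12 integer matrix of rank 5; reducing to Smith normal form yields diagonal entries (1,1,1,1,1).

∂_2: C_2 → C_1 maps a triangle to the signed sum of its edges. For instance
  ∂bce = ce − be + bc,
  ∂abe = be − ae + ab.
As a 12×8 matrix over Z this has rank 7, with invariant factors (1,1,1,1,1,1,1).

Now H_k = ker ∂_k / im ∂_{k+1}, so:

  H_0: rank C_0 − rank ∂_1 = 6 − 5 = 1, and the invariant factors of ∂_1 are all 1, so H_0 = Z.
  H_1: rank ker ∂_1 − rank ∂_2 = (12 − 5) − 7 = 0, and the invariant factors of ∂_2 are all 1, so H_1 = 0.
  H_2: rank ker ∂_2 − rank ∂_3 = (8 − 7) − 0 = 1, and there is no ∂_3, so H_2 = Z.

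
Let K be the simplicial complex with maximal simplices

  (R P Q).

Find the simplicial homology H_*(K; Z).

H_0 = Z,  H_1 = 0,  H_2 = 0.

We work with the vertex ordering P < Q < R. The simplices of K, each written with vertices in increasing order, are:

  0-simplices (3): P, Q, R
  1-simplices (3): PQ, PR, QR
  2-simplices (1): PQR

so the chain groups are C_0 ≅ Z^3, C_1 ≅ Z^3, C_2 ≅ Z^1.

The boundary map ∂_1: C_1 → C_0 maps an edge to its endpoints' difference, ∂[p,q] = q − p. For instance
  ∂QR = R − Q.
As a 3×3 matrix over Z this has rank 2, with invariant factors (1,1).

Boundary ∂_2: C_2 → C_1 acts by ∂[p,q,r] = [q,r] − [p,r] + [p,q]. For instance
  ∂PQR = QR − PR + PQ.
The 3×1 boundary matrix has rank 1 and Smith normal form diag(1).

Reading off H_k = ker ∂_k / im ∂_{k+1}:

  H_0: rank C_0 − rank ∂_1 = 3 − 2 = 1, and the invariant factors of ∂_1 are all 1, so H_0 = Z.
  H_1: rank ker ∂_1 − rank ∂_2 = (3 − 2) − 1 = 0, and the invariant factors of ∂_2 are all 1, so H_1 = 0.
  H_2: rank ker ∂_2 − rank ∂_3 = (1 − 1) − 0 = 0, and there is no ∂_3, so H_2 = 0.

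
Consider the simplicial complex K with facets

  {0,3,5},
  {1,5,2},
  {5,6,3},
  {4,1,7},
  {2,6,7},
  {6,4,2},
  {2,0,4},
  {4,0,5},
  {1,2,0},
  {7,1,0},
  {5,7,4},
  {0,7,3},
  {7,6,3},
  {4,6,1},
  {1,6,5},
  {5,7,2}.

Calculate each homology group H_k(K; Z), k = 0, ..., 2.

H_0 = Z,  H_1 = Z^2,  H_2 = Z.

Take the total order 0 < 1 < 2 < 3 < 4 < 5 < 6 < 7 on the vertex set. Then K (dimension 2) consists of the simplices:

  0-simplices (8): [0], [1], [2], [3], [4], [5], [6], [7]
  1-simplices (24): (24 of them)
  2-simplices (16): [0,1,2], [0,1,7], [0,2,4], [0,3,5], [0,3,7], [0,4,5], [1,2,5], [1,4,6], [1,4,7], [1,5,6], [2,4,6], [2,5,7], [2,6,7], [3,5,6], [3,6,7], [4,5,7]

giving chain groups C_0 ≅ Z^8, C_1 ≅ Z^24, C_2 ≅ Z^16.

Boundary ∂_1: C_1 → C_0 sends each edge [p,q] (with p < q) to q − p. For instance
  ∂[0,3] = [3] − [0].
The 8×24 boundary matrix has rank 7 and Smith normal form diag(1,1,1,1,1,1,1).

Boundary ∂_2: C_2 → C_1 acts by ∂[p,q,r] = [q,r] − [p,r] + [p,q]. For instance
  ∂[3,5,6] = [5,6] − [3,6] + [3,5],
  ∂[1,4,6] = [4,6] − [1,6] + [1,4].
The resulting 24×16 matrix has rank 15, and its Smith normal form has invariant factors (1,1,1,1,1,1,1,1,1,1,1,1,1,1,1).

Computing H_k = (kernel of ∂_k) / (image of ∂_{k+1}):

  H_0: rank C_0 − rank ∂_1 = 8 − 7 = 1, and the invariant factors of ∂_1 are all 1, so H_0 = Z.
  H_1: rank ker ∂_1 − rank ∂_2 = (24 − 7) − 15 = 2, and the invariant factors of ∂_2 are all 1, so H_1 = Z^2.
  H_2: rank ker ∂_2 − rank ∂_3 = (16 − 15) − 0 = 1, and there is no ∂_3, so H_2 = Z.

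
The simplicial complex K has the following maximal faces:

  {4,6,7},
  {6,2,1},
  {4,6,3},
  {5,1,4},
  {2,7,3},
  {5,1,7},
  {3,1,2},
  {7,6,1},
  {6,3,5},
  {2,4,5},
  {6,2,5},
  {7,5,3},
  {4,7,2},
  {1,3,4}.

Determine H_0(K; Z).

We work with the vertex ordering 1 < 2 < 3 < 4 < 5 < 6 < 7. The simplices of K, each written with vertices in increasing order, are:

  0-simplices (7): [1], [2], [3], [4], [5], [6], [7]
  1-simplices (21): [1,2], [1,3], [1,4], [1,5], [1,6], [1,7], [2,3], [2,4], [2,5], [2,6], [2,7], [3,4], [3,5], [3,6], [3,7], [4,5], [4,6], [4,7], [5,6], [5,7], [6,7]
  2-simplices (14): [1,2,3], [1,2,6], [1,3,4], [1,4,5], [1,5,7], [1,6,7], [2,3,7], [2,4,5], [2,4,7], [2,5,6], [3,4,6], [3,5,6], [3,5,7], [4,6,7]

so the chain groups are C_0 ≅ Z^7, C_1 ≅ Z^21, C_2 ≅ Z^14.

∂_1: C_1 → C_0 maps an edge to its endpoints' difference, ∂[p,q] = q − p.
The resulting 7×21 matrix has rank 6, and its Smith normal form has invariant factors (1,1,1,1,1,1).

The boundary map ∂_2: C_2 → C_1 acts by ∂[p,q,r] = [q,r] − [p,r] + [p,q]. For instance
  ∂[1,2,6] = [2,6] − [1,6] + [1,2],
  ∂[2,5,6] = [5,6] − [2,6] + [2,5].
The 21×14 boundary matrix has rank 13 and Smith normal form diag(1,1,1,1,1,1,1,1,1,1,1,1,1).

Reading off H_k = ker ∂_k / im ∂_{k+1}:

  H_0: rank C_0 − rank ∂_1 = 7 − 6 = 1, and the invariant factors of ∂_1 are all 1, so H_0 = Z.

(K is a triangulation of the torus T^2.)

H_0 ≅ Z.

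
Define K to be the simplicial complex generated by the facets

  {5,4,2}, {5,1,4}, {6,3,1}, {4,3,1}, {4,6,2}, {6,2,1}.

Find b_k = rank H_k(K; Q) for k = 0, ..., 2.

b_0 = 1, b_1 = 1, b_2 = 0.

Fix the vertex order 1 < 2 < 3 < 4 < 5 < 6 and write every simplex with vertices in increasing order. Then dim K = 2 and the simplices of K are:

  0-simplices (6): [1], [2], [3], [4], [5], [6]
  1-simplices (12): [1,2], [1,3], [1,4], [1,5], [1,6], [2,4], [2,5], [2,6], [3,4], [3,6], [4,5], [4,6]
  2-simplices (6): [1,2,6], [1,3,4], [1,3,6], [1,4,5], [2,4,5], [2,4,6]

so the chain groups are C_0 ≅ Z^6, C_1 ≅ Z^12, C_2 ≅ Z^6.

∂_1: C_1 → C_0 sends each edge [p,q] (with p < q) to q − p. For instance
  ∂[1,3] = [3] − [1].
The 6×12 boundary matrix has rank 5 and Smith normal form diag(1,1,1,1,1).

Boundary ∂_2: C_2 → C_1 maps a triangle to the signed sum of its edges. For instance
  ∂[2,4,5] = [4,5] − [2,5] + [2,4],
  ∂[2,4,6] = [4,6] − [2,6] + [2,4].
As a 12×6 matrix over Z this has rank 6, with invariant factors (1,1,1,1,1,1).

From H_k ≅ ker(∂_k) / im(∂_{k+1}) we obtain:

  H_0: rank C_0 − rank ∂_1 = 6 − 5 = 1, and the invariant factors of ∂_1 are all 1, so H_0 ≅ Z.
  H_1: rank ker ∂_1 − rank ∂_2 = (12 − 5) − 6 = 1, and the invariant factors of ∂_2 are all 1, so H_1 ≅ Z.
  H_2: rank ker ∂_2 − rank ∂_3 = (6 − 6) − 0 = 0, and there is no ∂_3, so H_2 ≅ 0.

As a check, the Euler characteristic is 6 − 12 + 6 = 0, which agrees with 1 − 1 + 0 = 0.

Hence the Betti numbers are b_0 = 1, b_1 = 1, b_2 = 0.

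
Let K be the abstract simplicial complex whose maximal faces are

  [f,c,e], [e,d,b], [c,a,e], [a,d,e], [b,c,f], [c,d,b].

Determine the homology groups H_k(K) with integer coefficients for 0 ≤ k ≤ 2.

Take the total order a < b < c < d < e < f on the vertex set. Then K (dimension 2) consists of the simplices:

  0-simplices (6): a, b, c, d, e, f
  1-simplices (12): ac, ad, ae, bc, bd, be, bf, cd, ce, cf, de, ef
  2-simplices (6): ace, ade, bcd, bcf, bde, cef

giving chain groups C_0 ≅ Z^6, C_1 ≅ Z^12, C_2 ≅ Z^6.

The boundary map ∂_1: C_1 → C_0 sends each edge [p,q] (with p < q) to q − p. For instance
  ∂cf = f − c.
The 6×12 boundary matrix has rank 5 and Smith normal form diag(1,1,1,1,1).

Boundary ∂_2: C_2 → C_1 maps a triangle to the signed sum of its edges. For instance
  ∂bde = de − be + bd,
  ∂bcf = cf − bf + bc.
The 12×6 boundary matrix has rank 6 and Smith normal form diag(1,1,1,1,1,1).

Reading off H_k = ker ∂_k / im ∂_{k+1}:

  H_0: rank C_0 − rank ∂_1 = 6 − 5 = 1, and the invariant factors of ∂_1 are all 1, so H_0 ≅ Z.
  H_1: rank ker ∂_1 − rank ∂_2 = (12 − 5) − 6 = 1, and the invariant factors of ∂_2 are all 1, so H_1 ≅ Z.
  H_2: rank ker ∂_2 − rank ∂_3 = (6 − 6) − 0 = 0, and there is no ∂_3, so H_2 ≅ 0.

(K is a triangulation of the cylinder S^1 x I.)

H_0 ≅ Z,  H_1 ≅ Z,  H_2 = 0.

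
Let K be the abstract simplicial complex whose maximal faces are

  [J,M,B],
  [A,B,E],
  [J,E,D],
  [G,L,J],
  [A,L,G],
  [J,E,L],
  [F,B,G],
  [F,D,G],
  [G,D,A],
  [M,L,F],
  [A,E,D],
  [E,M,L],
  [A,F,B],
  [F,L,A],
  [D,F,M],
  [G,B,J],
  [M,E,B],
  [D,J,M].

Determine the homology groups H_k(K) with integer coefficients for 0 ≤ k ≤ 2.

H_0 ≅ Z,  H_1 ≅ Z ⊕ Z/2,  H_2 = 0.

Take the total order A < B < D < E < F < G < J < L < M on the vertex set. Then K (dimension 2) consists of the simplices:

  0-simplices (9): A, B, D, E, F, G, J, L, M
  1-simplices (27): AB, AD, AE, AF, AG, AL, BE, BF, BG, BJ, BM, DE, DF, DG, DJ, DM, EJ, EL, EM, FG, FL, FM, GJ, GL, JL, JM, LM
  2-simplices (18): ABE, ABF, ADE, ADG, AFL, AGL, BEM, BFG, BGJ, BJM, DEJ, DFG, DFM, DJM, EJL, ELM, FLM, GJL

Hence C_0 ≅ Z^9, C_1 ≅ Z^27, C_2 ≅ Z^18.

∂_1: C_1 → C_0 maps an edge to its endpoints' difference, ∂[p,q] = q − p.
As a 9×27 matrix over Z this has rank 8, with invariant factors (1,1,1,1,1,1,1,1).

Boundary ∂_2: C_2 → C_1 acts by ∂[p,q,r] = [q,r] − [p,r] + [p,q]. For instance
  ∂DEJ = EJ − DJ + DE,
  ∂ABE = BE − AE + AB.
The 27×18 boundary matrix has rank 18 and Smith normal form diag(1,1,1,1,1,1,1,1,1,1,1,1,1,1,1,1,1,2).

Now H_k = ker ∂_k / im ∂_{k+1}, so:

  H_0: rank C_0 − rank ∂_1 = 9 − 8 = 1, and the invariant factors of ∂_1 are all 1, so H_0 ≅ Z.
  H_1: rank ker ∂_1 − rank ∂_2 = (27 − 8) − 18 = 1, and ∂_2 has invariant factor 2 > 1, so H_1 ≅ Z ⊕ Z/2.
  H_2: rank ker ∂_2 − rank ∂_3 = (18 − 18) − 0 = 0, and there is no ∂_3, so H_2 ≅ 0.

As a check, the Euler characteristic is 9 − 27 + 18 = 0, which agrees with 1 − 1 + 0 = 0.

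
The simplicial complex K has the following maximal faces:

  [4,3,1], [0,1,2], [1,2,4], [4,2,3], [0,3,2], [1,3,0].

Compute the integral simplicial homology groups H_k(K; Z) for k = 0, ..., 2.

Order the vertices as 0 < 1 < 2 < 3 < 4. Listing each simplex with vertices in this order, K has dimension 2 with simplices:

  0-simplices (5): [0], [1], [2], [3], [4]
  1-simplices (9): [0,1], [0,2], [0,3], [1,2], [1,3], [1,4], [2,3], [2,4], [3,4]
  2-simplices (6): [0,1,2], [0,1,3], [0,2,3], [1,2,4], [1,3,4], [2,3,4]

so the chain groups are C_0 ≅ Z^5, C_1 ≅ Z^9, C_2 ≅ Z^6.

∂_1: C_1 → C_0 maps an edge to its endpoints' difference, ∂[p,q] = q − p. For instance
  ∂[1,3] = [3] − [1].
This gives a 5×9 integer matrix of rank 4; reducing to Smith normal form yields diagonal entries (1,1,1,1).

∂_2: C_2 → C_1 maps a triangle to the signed sum of its edges. For instance
  ∂[0,1,2] = [1,2] − [0,2] + [0,1],
  ∂[0,2,3] = [2,3] − [0,3] + [0,2].
This gives a 9×6 integer matrix of rank 5; reducing to Smith normal form yields diagonal entries (1,1,1,1,1).

Reading off H_k = ker ∂_k / im ∂_{k+1}:

  H_0: rank C_0 − rank ∂_1 = 5 − 4 = 1, and the invariant factors of ∂_1 are all 1, so H_0 = Z.
  H_1: rank ker ∂_1 − rank ∂_2 = (9 − 4) − 5 = 0, and the invariant factors of ∂_2 are all 1, so H_1 = 0.
  H_2: rank ker ∂_2 − rank ∂_3 = (6 − 5) − 0 = 1, and there is no ∂_3, so H_2 = Z.

As a check, the Euler characteristic is 5 − 9 + 6 = 2, which agrees with 1 − 0 + 1 = 2.
(K is a triangulation of the 2-sphere S^2.)

H_0 ≅ Z,  H_1 = 0,  H_2 ≅ Z.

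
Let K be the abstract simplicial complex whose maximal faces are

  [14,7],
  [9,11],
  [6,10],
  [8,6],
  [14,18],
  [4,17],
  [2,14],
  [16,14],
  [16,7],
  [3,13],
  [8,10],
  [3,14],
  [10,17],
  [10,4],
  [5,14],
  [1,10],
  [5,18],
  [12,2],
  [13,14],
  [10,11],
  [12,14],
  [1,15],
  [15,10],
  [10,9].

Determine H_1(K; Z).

H_1 ≅ Z^8.

We work with the vertex ordering 1 < 2 < 3 < 4 < 5 < 6 < 7 < 8 < 9 < 10 < 11 < 12 < 13 < 14 < 15 < 16 < 17 < 18. The simplices of K, each written with vertices in increasing order, are:

  0-simplices (18): [1], [2], [3], [4], [5], [6], [7], [8], [9], [10], [11], [12], [13], [14], [15], [16], [17], [18]
  1-simplices (24): (24 of them)

giving chain groups C_0 ≅ Z^18, C_1 ≅ Z^24.

Boundary ∂_1: C_1 → C_0 is given by ∂[p,q] = [q] − [p].
The 18×24 boundary matrix has rank 16 and Smith normal form diag(1,1,1,1,1,1,1,1,1,1,1,1,1,1,1,1).

Reading off H_k = ker ∂_k / im ∂_{k+1}:

  H_1: rank ker ∂_1 − rank ∂_2 = (24 − 16) − 0 = 8, and there is no ∂_2, so H_1 ≅ Z^8.

(K is a triangulation of the disjoint union of a wedge of 4 circles and a wedge of 4 circles.)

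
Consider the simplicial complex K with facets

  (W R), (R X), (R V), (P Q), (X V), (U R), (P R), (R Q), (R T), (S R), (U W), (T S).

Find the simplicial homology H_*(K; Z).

H_0 = Z,  H_1 = Z^4.

Fix the vertex order P < Q < R < S < T < U < V < W < X and write every simplex with vertices in increasing order. Then dim K = 1 and the simplices of K are:

  0-simplices (9): P, Q, R, S, T, U, V, W, X
  1-simplices (12): PQ, PR, QR, RS, RT, RU, RV, RW, RX, ST, UW, VX

giving chain groups C_0 ≅ Z^9, C_1 ≅ Z^12.

The boundary map ∂_1: C_1 → C_0 sends each edge [p,q] (with p < q) to q − p. For instance
  ∂RW = W − R.
This gives a 9×12 integer matrix of rank 8; reducing to Smith normal form yields diagonal entries (1,1,1,1,1,1,1,1).

Now H_k = ker ∂_k / im ∂_{k+1}, so:

  H_0: rank C_0 − rank ∂_1 = 9 − 8 = 1, and the invariant factors of ∂_1 are all 1, so H_0 = Z.
  H_1: rank ker ∂_1 − rank ∂_2 = (12 − 8) − 0 = 4, and there is no ∂_2, so H_1 = Z^4.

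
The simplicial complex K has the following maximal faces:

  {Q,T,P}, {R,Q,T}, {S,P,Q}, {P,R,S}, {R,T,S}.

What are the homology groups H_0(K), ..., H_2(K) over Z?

Order the vertices as P < Q < R < S < T. Listing each simplex with vertices in this order, K has dimension 2 with simplices:

  0-simplices (5): P, Q, R, S, T
  1-simplices (10): PQ, PR, PS, PT, QR, QS, QT, RS, RT, ST
  2-simplices (5): PQS, PQT, PRS, QRT, RST

giving chain groups C_0 ≅ Z^5, C_1 ≅ Z^10, C_2 ≅ Z^5.

∂_1: C_1 → C_0 sends each edge [p,q] (with p < q) to q − p.
The resulting 5×10 matrix has rank 4, and its Smith normal form has invariant factors (1,1,1,1).

Boundary ∂_2: C_2 → C_1 maps a triangle to the signed sum of its edges. For instance
  ∂PQS = QS − PS + PQ,
  ∂QRT = RT − QT + QR.
The resulting 10×5 matrix has rank 5, and its Smith normal form has invariant factors (1,1,1,1,1).

Computing H_k = (kernel of ∂_k) / (image of ∂_{k+1}):

  H_0: rank C_0 − rank ∂_1 = 5 − 4 = 1, and the invariant factors of ∂_1 are all 1, so H_0 = Z.
  H_1: rank ker ∂_1 − rank ∂_2 = (10 − 4) − 5 = 1, and the invariant factors of ∂_2 are all 1, so H_1 = Z.
  H_2: rank ker ∂_2 − rank ∂_3 = (5 − 5) − 0 = 0, and there is no ∂_3, so H_2 = 0.

H_0 = Z,  H_1 = Z,  H_2 = 0.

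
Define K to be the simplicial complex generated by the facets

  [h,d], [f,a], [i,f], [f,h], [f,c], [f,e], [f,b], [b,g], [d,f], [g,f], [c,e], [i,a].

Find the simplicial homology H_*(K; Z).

H_0 ≅ Z,  H_1 ≅ Z^4.

Fix the vertex order a < b < c < d < e < f < g < h < i and write every simplex with vertices in increasing order. Then dim K = 1 and the simplices of K are:

  0-simplices (9): a, b, c, d, e, f, g, h, i
  1-simplices (12): af, ai, bf, bg, ce, cf, df, dh, ef, fg, fh, fi

giving chain groups C_0 ≅ Z^9, C_1 ≅ Z^12.

∂_1: C_1 → C_0 maps an edge to its endpoints' difference, ∂[p,q] = q − p. For instance
  ∂ce = e − c.
This gives a 9×12 integer matrix of rank 8; reducing to Smith normal form yields diagonal entries (1,1,1,1,1,1,1,1).

Computing H_k = (kernel of ∂_k) / (image of ∂_{k+1}):

  H_0: rank C_0 − rank ∂_1 = 9 − 8 = 1, and the invariant factors of ∂_1 are all 1, so H_0 = Z.
  H_1: rank ker ∂_1 − rank ∂_2 = (12 − 8) − 0 = 4, and there is no ∂_2, so H_1 = Z^4.

As a check, the Euler characteristic is 9 − 12 = -3, which agrees with 1 − 4 = -3.
(K is a triangulation of a wedge of 4 circles.)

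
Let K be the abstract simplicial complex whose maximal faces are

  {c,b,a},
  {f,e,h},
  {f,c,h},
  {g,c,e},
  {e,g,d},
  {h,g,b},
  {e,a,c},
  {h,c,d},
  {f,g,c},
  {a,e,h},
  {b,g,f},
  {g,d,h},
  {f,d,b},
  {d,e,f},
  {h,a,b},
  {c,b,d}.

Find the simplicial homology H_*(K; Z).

H_0 = Z,  H_1 = Z^2,  H_2 = Z.

Order the vertices as a < b < c < d < e < f < g < h. Listing each simplex with vertices in this order, K has dimension 2 with simplices:

  0-simplices (8): a, b, c, d, e, f, g, h
  1-simplices (24): ab, ac, ae, ah, bc, bd, bf, bg, bh, cd, ce, cf, cg, ch, de, df, dg, dh, ef, eg, eh, fg, fh, gh
  2-simplices (16): abc, abh, ace, aeh, bcd, bdf, bfg, bgh, cdh, ceg, cfg, cfh, def, deg, dgh, efh

Hence C_0 ≅ Z^8, C_1 ≅ Z^24, C_2 ≅ Z^16.

Boundary ∂_1: C_1 → C_0 maps an edge to its endpoints' difference, ∂[p,q] = q − p.
The 8×24 boundary matrix has rank 7 and Smith normal form diag(1,1,1,1,1,1,1).

∂_2: C_2 → C_1 acts by ∂[p,q,r] = [q,r] − [p,r] + [p,q]. For instance
  ∂cdh = dh − ch + cd,
  ∂abc = bc − ac + ab.
As a 24×16 matrix over Z this has rank 15, with invariant factors (1,1,1,1,1,1,1,1,1,1,1,1,1,1,1).

Reading off H_k = ker ∂_k / im ∂_{k+1}:

  H_0: rank C_0 − rank ∂_1 = 8 − 7 = 1, and the invariant factors of ∂_1 are all 1, so H_0 = Z.
  H_1: rank ker ∂_1 − rank ∂_2 = (24 − 7) − 15 = 2, and the invariant factors of ∂_2 are all 1, so H_1 = Z^2.
  H_2: rank ker ∂_2 − rank ∂_3 = (16 − 15) − 0 = 1, and there is no ∂_3, so H_2 = Z.

(K is a triangulation of the torus T^2.)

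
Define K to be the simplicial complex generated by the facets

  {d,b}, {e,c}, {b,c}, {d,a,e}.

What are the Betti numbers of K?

b_0 = 1, b_1 = 1, b_2 = 0.

We work with the vertex ordering a < b < c < d < e. The simplices of K, each written with vertices in increasing order, are:

  0-simplices (5): a, b, c, d, e
  1-simplices (6): ad, ae, bc, bd, ce, de
  2-simplices (1): ade

so the chain groups are C_0 ≅ Z^5, C_1 ≅ Z^6, C_2 ≅ Z^1.

∂_1: C_1 → C_0 maps an edge to its endpoints' difference, ∂[p,q] = q − p.
As a 5×6 matrix over Z this has rank 4, with invariant factors (1,1,1,1).

The boundary map ∂_2: C_2 → C_1 sends each 2-simplex [p,q,r] to [q,r] − [p,r] + [p,q]. For instance
  ∂ade = de − ae + ad.
The 6×1 boundary matrix has rank 1 and Smith normal form diag(1).

Now H_k = ker ∂_k / im ∂_{k+1}, so:

  H_0: rank C_0 − rank ∂_1 = 5 − 4 = 1, and the invariant factors of ∂_1 are all 1, so H_0 ≅ Z.
  H_1: rank ker ∂_1 − rank ∂_2 = (6 − 4) − 1 = 1, and the invariant factors of ∂_2 are all 1, so H_1 ≅ Z.
  H_2: rank ker ∂_2 − rank ∂_3 = (1 − 1) − 0 = 0, and there is no ∂_3, so H_2 ≅ 0.

Hence the Betti numbers are b_0 = 1, b_1 = 1, b_2 = 0.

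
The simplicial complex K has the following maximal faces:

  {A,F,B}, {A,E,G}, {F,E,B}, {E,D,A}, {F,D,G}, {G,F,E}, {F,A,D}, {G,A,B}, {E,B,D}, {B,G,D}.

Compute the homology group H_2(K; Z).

Fix the vertex order A < B < D < E < F < G and write every simplex with vertices in increasing order. Then dim K = 2 and the simplices of K are:

  0-simplices (6): A, B, D, E, F, G
  1-simplices (15): AB, AD, AE, AF, AG, BD, BE, BF, BG, DE, DF, DG, EF, EG, FG
  2-simplices (10): ABF, ABG, ADE, ADF, AEG, BDE, BDG, BEF, DFG, EFG

giving chain groups C_0 ≅ Z^6, C_1 ≅ Z^15, C_2 ≅ Z^10.

The boundary map ∂_1: C_1 → C_0 sends each edge [p,q] (with p < q) to q − p. For instance
  ∂AD = D − A.
As a 6×15 matrix over Z this has rank 5, with invariant factors (1,1,1,1,1).

Boundary ∂_2: C_2 → C_1 maps a triangle to the signed sum of its edges. For instance
  ∂BDE = DE − BE + BD,
  ∂BEF = EF − BF + BE.
The resulting 15×10 matrix has rank 10, and its Smith normal form has invariant factors (1,1,1,1,1,1,1,1,1,2).

Computing H_k = (kernel of ∂_k) / (image of ∂_{k+1}):

  H_2: rank ker ∂_2 − rank ∂_3 = (10 − 10) − 0 = 0, and there is no ∂_3, so H_2 = 0.

H_2 ≅ 0.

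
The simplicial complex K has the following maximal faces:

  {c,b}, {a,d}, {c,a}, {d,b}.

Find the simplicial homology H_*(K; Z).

H_0 = Z,  H_1 = Z.

Fix the vertex order a < b < c < d and write every simplex with vertices in increasing order. Then dim K = 1 and the simplices of K are:

  0-simplices (4): a, b, c, d
  1-simplices (4): ac, ad, bc, bd

so the chain groups are C_0 ≅ Z^4, C_1 ≅ Z^4.

Boundary ∂_1: C_1 → C_0 sends each edge [p,q] (with p < q) to q − p.
As a 4×4 matrix over Z this has rank 3, with invariant factors (1,1,1).

Computing H_k = (kernel of ∂_k) / (image of ∂_{k+1}):

  H_0: rank C_0 − rank ∂_1 = 4 − 3 = 1, and the invariant factors of ∂_1 are all 1, so H_0 ≅ Z.
  H_1: rank ker ∂_1 − rank ∂_2 = (4 − 3) − 0 = 1, and there is no ∂_2, so H_1 ≅ Z.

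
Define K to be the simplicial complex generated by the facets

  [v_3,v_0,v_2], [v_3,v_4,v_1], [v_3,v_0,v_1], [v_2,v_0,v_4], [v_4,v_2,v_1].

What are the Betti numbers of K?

b_0 = 1, b_1 = 1, b_2 = 0.

Order the vertices as v_0 < v_1 < v_2 < v_3 < v_4. Listing each simplex with vertices in this order, K has dimension 2 with simplices:

  0-simplices (5): [v_0], [v_1], [v_2], [v_3], [v_4]
  1-simplices (10): [v_0,v_1], [v_0,v_2], [v_0,v_3], [v_0,v_4], [v_1,v_2], [v_1,v_3], [v_1,v_4], [v_2,v_3], [v_2,v_4], [v_3,v_4]
  2-simplices (5): [v_0,v_1,v_3], [v_0,v_2,v_3], [v_0,v_2,v_4], [v_1,v_2,v_4], [v_1,v_3,v_4]

Hence C_0 ≅ Z^5, C_1 ≅ Z^10, C_2 ≅ Z^5.

∂_1: C_1 → C_0 is given by ∂[p,q] = [q] − [p].
As a 5×10 matrix over Z this has rank 4, with invariant factors (1,1,1,1).

∂_2: C_2 → C_1 acts by ∂[p,q,r] = [q,r] − [p,r] + [p,q]. For instance
  ∂[v_1,v_2,v_4] = [v_2,v_4] − [v_1,v_4] + [v_1,v_2],
  ∂[v_0,v_2,v_3] = [v_2,v_3] − [v_0,v_3] + [v_0,v_2].
The resulting 10×5 matrix has rank 5, and its Smith normal form has invariant factors (1,1,1,1,1).

From H_k ≅ ker(∂_k) / im(∂_{k+1}) we obtain:

  H_0: rank C_0 − rank ∂_1 = 5 − 4 = 1, and the invariant factors of ∂_1 are all 1, so H_0 = Z.
  H_1: rank ker ∂_1 − rank ∂_2 = (10 − 4) − 5 = 1, and the invariant factors of ∂_2 are all 1, so H_1 = Z.
  H_2: rank ker ∂_2 − rank ∂_3 = (5 − 5) − 0 = 0, and there is no ∂_3, so H_2 = 0.

As a check, the Euler characteristic is 5 − 10 + 5 = 0, which agrees with 1 − 1 + 0 = 0.

Hence the Betti numbers are b_0 = 1, b_1 = 1, b_2 = 0.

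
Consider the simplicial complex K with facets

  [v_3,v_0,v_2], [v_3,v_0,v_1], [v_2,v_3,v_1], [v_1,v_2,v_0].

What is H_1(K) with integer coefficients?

We work with the vertex ordering v_0 < v_1 < v_2 < v_3. The simplices of K, each written with vertices in increasing order, are:

  0-simplices (4): [v_0], [v_1], [v_2], [v_3]
  1-simplices (6): [v_0,v_1], [v_0,v_2], [v_0,v_3], [v_1,v_2], [v_1,v_3], [v_2,v_3]
  2-simplices (4): [v_0,v_1,v_2], [v_0,v_1,v_3], [v_0,v_2,v_3], [v_1,v_2,v_3]

Hence C_0 ≅ Z^4, C_1 ≅ Z^6, C_2 ≅ Z^4.

The boundary map ∂_1: C_1 → C_0 is given by ∂[p,q] = [q] − [p].
This gives a 4×6 integer matrix of rank 3; reducing to Smith normal form yields diagonal entries (1,1,1).

∂_2: C_2 → C_1 acts by ∂[p,q,r] = [q,r] − [p,r] + [p,q]. For instance
  ∂[v_1,v_2,v_3] = [v_2,v_3] − [v_1,v_3] + [v_1,v_2],
  ∂[v_0,v_1,v_2] = [v_1,v_2] − [v_0,v_2] + [v_0,v_1].
The 6×4 boundary matrix has rank 3 and Smith normal form diag(1,1,1).

From H_k ≅ ker(∂_k) / im(∂_{k+1}) we obtain:

  H_1: rank ker ∂_1 − rank ∂_2 = (6 − 3) − 3 = 0, and the invariant factors of ∂_2 are all 1, so H_1 ≅ 0.

H_1 ≅ 0.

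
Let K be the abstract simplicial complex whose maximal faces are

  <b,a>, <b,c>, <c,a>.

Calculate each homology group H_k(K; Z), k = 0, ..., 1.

H_0 ≅ Z,  H_1 ≅ Z.

Take the total order a < b < c on the vertex set. Then K (dimension 1) consists of the simplices:

  0-simplices (3): a, b, c
  1-simplices (3): ab, ac, bc

so the chain groups are C_0 ≅ Z^3, C_1 ≅ Z^3.

Boundary ∂_1: C_1 → C_0 is given by ∂[p,q] = [q] − [p]. For instance
  ∂ac = c − a.
As a 3×3 matrix over Z this has rank 2, with invariant factors (1,1).

Computing H_k = (kernel of ∂_k) / (image of ∂_{k+1}):

  H_0: rank C_0 − rank ∂_1 = 3 − 2 = 1, and the invariant factors of ∂_1 are all 1, so H_0 ≅ Z.
  H_1: rank ker ∂_1 − rank ∂_2 = (3 − 2) − 0 = 1, and there is no ∂_2, so H_1 ≅ Z.

As a check, the Euler characteristic is 3 − 3 = 0, which agrees with 1 − 1 = 0.
(K is a triangulation of the circle S^1.)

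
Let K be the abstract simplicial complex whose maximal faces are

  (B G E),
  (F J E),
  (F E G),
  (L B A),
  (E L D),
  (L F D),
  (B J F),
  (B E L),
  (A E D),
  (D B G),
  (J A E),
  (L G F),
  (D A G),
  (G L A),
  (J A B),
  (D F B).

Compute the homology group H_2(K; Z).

H_2 = Z.

Take the total order A < B < D < E < F < G < J < L on the vertex set. Then K (dimension 2) consists of the simplices:

  0-simplices (8): A, B, D, E, F, G, J, L
  1-simplices (24): AB, AD, AE, AG, AJ, AL, BD, BE, BF, BG, BJ, BL, DE, DF, DG, DL, EF, EG, EJ, EL, FG, FJ, FL, GL
  2-simplices (16): ABJ, ABL, ADE, ADG, AEJ, AGL, BDF, BDG, BEG, BEL, BFJ, DEL, DFL, EFG, EFJ, FGL

giving chain groups C_0 ≅ Z^8, C_1 ≅ Z^24, C_2 ≅ Z^16.

Boundary ∂_1: C_1 → C_0 is given by ∂[p,q] = [q] − [p]. For instance
  ∂DF = F − D.
The resulting 8×24 matrix has rank 7, and its Smith normal form has invariant factors (1,1,1,1,1,1,1).

∂_2: C_2 → C_1 acts by ∂[p,q,r] = [q,r] − [p,r] + [p,q]. For instance
  ∂EFG = FG − EG + EF,
  ∂BFJ = FJ − BJ + BF.
This gives a 24×16 integer matrix of rank 15; reducing to Smith normal form yields diagonal entries (1,1,1,1,1,1,1,1,1,1,1,1,1,1,1).

Reading off H_k = ker ∂_k / im ∂_{k+1}:

  H_2: rank ker ∂_2 − rank ∂_3 = (16 − 15) − 0 = 1, and there is no ∂_3, so H_2 ≅ Z.

(K is a triangulation of the torus T^2.)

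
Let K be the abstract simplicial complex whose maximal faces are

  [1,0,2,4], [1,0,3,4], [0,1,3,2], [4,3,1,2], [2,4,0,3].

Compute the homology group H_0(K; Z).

Fix the vertex order 0 < 1 < 2 < 3 < 4 and write every simplex with vertices in increasing order. Then dim K = 3 and the simplices of K are:

  0-simplices (5): [0], [1], [2], [3], [4]
  1-simplices (10): [0,1], [0,2], [0,3], [0,4], [1,2], [1,3], [1,4], [2,3], [2,4], [3,4]
  2-simplices (10): [0,1,2], [0,1,3], [0,1,4], [0,2,3], [0,2,4], [0,3,4], [1,2,3], [1,2,4], [1,3,4], [2,3,4]
  3-simplices (5): [0,1,2,3], [0,1,2,4], [0,1,3,4], [0,2,3,4], [1,2,3,4]

giving chain groups C_0 ≅ Z^5, C_1 ≅ Z^10, C_2 ≅ Z^10, C_3 ≅ Z^5.

∂_1: C_1 → C_0 maps an edge to its endpoints' difference, ∂[p,q] = q − p. For instance
  ∂[1,2] = [2] − [1].
As a 5×10 matrix over Z this has rank 4, with invariant factors (1,1,1,1).

∂_2: C_2 → C_1 acts by ∂[p,q,r] = [q,r] − [p,r] + [p,q]. For instance
  ∂[1,3,4] = [3,4] − [1,4] + [1,3],
  ∂[0,1,2] = [1,2] − [0,2] + [0,1].
This gives a 10×10 integer matrix of rank 6; reducing to Smith normal form yields diagonal entries (1,1,1,1,1,1).

Boundary ∂_3: C_3 → C_2 sends each 3-simplex σ to the alternating sum Σ_i (−1)^i (σ with its i-th vertex removed). For instance
  ∂[0,1,2,4] = [1,2,4] − [0,2,4] + [0,1,4] − [0,1,2],
  ∂[0,2,3,4] = [2,3,4] − [0,3,4] + [0,2,4] − [0,2,3].
The 10×5 boundary matrix has rank 4 and Smith normal form diag(1,1,1,1).

Reading off H_k = ker ∂_k / im ∂_{k+1}:

  H_0: rank C_0 − rank ∂_1 = 5 − 4 = 1, and the invariant factors of ∂_1 are all 1, so H_0 ≅ Z.

(K is a triangulation of the 3-sphere S^3.)

H_0 = Z.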